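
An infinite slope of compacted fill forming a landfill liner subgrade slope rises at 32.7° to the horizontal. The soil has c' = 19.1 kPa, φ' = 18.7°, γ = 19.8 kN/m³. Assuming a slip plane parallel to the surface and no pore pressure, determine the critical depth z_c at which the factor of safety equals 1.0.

z_c = 4.49 m

Setting FS = 1.00 in FS = [c' + γz cos²β tanφ'] / [γz sinβ cosβ] and solving for z:
z = c' / [γ cosβ (FS·sinβ − cosβ·tanφ')]
  = 19.1 / [19.8·cos32.7°·(1.00·sin32.7° − cos32.7°·tan18.7°)]
  = 19.1 / [19.8·0.8415·(1.00·0.5402 − 0.8415·0.3385)]
  = 19.1 / 4.2555 = 4.488 m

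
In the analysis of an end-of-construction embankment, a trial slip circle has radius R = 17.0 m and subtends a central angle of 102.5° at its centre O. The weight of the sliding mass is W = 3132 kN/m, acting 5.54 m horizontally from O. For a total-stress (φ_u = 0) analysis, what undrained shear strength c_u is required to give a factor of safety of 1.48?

c_u = 49.7 kPa

FS = c_u·L_a·R / (W·d), so c_u = FS·W·d / (L_a·R).
Arc length L_a = R·θ = 17.0·(102.5°·π/180) = 17.0·1.7890 = 30.41 m
c_u = 1.48·3132·5.54 / (30.41·17.0) = 25679.9 / 517.01 = 49.67 kPa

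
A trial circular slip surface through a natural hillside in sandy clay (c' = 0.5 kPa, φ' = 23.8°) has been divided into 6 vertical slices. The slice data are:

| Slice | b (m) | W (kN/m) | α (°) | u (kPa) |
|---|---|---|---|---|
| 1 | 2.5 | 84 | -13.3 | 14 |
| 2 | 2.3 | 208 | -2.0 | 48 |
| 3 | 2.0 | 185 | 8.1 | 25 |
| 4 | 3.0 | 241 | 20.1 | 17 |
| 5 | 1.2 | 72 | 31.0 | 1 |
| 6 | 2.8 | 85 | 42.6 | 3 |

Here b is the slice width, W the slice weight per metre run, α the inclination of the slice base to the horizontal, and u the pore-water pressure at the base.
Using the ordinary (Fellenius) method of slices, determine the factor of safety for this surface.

Ordinary method of slices: FS = Σ[c'·Δl_i + (W_i cosα_i − u_i·Δl_i)·tanφ'] / Σ W_i sinα_i, with Δl_i = b_i / cosα_i.
Slice 1: Δl = 2.5/cos(-13.3°) = 2.569 m; N'_1 = 84·cos(-13.3°) − 14·2.569 = 45.8; c'Δl = 1.28; W sinα = -19.3
Slice 2: Δl = 2.3/cos(-2.0°) = 2.301 m; N'_2 = 208·cos(-2.0°) − 48·2.301 = 97.4; c'Δl = 1.15; W sinα = -7.3
Slice 3: Δl = 2.0/cos8.1° = 2.020 m; N'_3 = 185·cos8.1° − 25·2.020 = 132.7; c'Δl = 1.01; W sinα = 26.1
Slice 4: Δl = 3.0/cos20.1° = 3.195 m; N'_4 = 241·cos20.1° − 17·3.195 = 172.0; c'Δl = 1.60; W sinα = 82.8
Slice 5: Δl = 1.2/cos31.0° = 1.400 m; N'_5 = 72·cos31.0° − 1·1.400 = 60.3; c'Δl = 0.70; W sinα = 37.1
Slice 6: Δl = 2.8/cos42.6° = 3.804 m; N'_6 = 85·cos42.6° − 3·3.804 = 51.2; c'Δl = 1.90; W sinα = 57.5
Σc'Δl = 7.6 kN/m; ΣN' = 559.3 kN/m; ΣW sinα = 176.9 kN/m
Resisting = 7.6 + 559.3·tan23.8° = 7.6 + 246.7 = 254.3 kN/m
FS = 254.3 / 176.9 = 1.438

FS = 1.44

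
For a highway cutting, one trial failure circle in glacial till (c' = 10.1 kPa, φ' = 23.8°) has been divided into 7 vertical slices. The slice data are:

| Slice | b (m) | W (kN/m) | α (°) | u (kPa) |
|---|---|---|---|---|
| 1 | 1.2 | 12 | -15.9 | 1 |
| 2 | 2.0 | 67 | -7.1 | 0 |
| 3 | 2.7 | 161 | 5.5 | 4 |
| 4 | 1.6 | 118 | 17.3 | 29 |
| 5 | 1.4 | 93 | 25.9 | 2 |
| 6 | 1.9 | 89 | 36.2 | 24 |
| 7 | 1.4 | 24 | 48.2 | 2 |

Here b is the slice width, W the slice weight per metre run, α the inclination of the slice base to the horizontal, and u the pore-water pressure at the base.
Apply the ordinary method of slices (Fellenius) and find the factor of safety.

FS = 2.09

Ordinary method of slices: FS = Σ[c'·Δl_i + (W_i cosα_i − u_i·Δl_i)·tanφ'] / Σ W_i sinα_i, with Δl_i = b_i / cosα_i.
Slice 1: Δl = 1.2/cos(-15.9°) = 1.248 m; N'_1 = 12·cos(-15.9°) − 1·1.248 = 10.3; c'Δl = 12.60; W sinα = -3.3
Slice 2: Δl = 2.0/cos(-7.1°) = 2.015 m; N'_2 = 67·cos(-7.1°) − 0·2.015 = 66.5; c'Δl = 20.36; W sinα = -8.3
Slice 3: Δl = 2.7/cos5.5° = 2.712 m; N'_3 = 161·cos5.5° − 4·2.712 = 149.4; c'Δl = 27.40; W sinα = 15.4
Slice 4: Δl = 1.6/cos17.3° = 1.676 m; N'_4 = 118·cos17.3° − 29·1.676 = 64.1; c'Δl = 16.93; W sinα = 35.1
Slice 5: Δl = 1.4/cos25.9° = 1.556 m; N'_5 = 93·cos25.9° − 2·1.556 = 80.5; c'Δl = 15.72; W sinα = 40.6
Slice 6: Δl = 1.9/cos36.2° = 2.355 m; N'_6 = 89·cos36.2° − 24·2.355 = 15.3; c'Δl = 23.78; W sinα = 52.6
Slice 7: Δl = 1.4/cos48.2° = 2.100 m; N'_7 = 24·cos48.2° − 2·2.100 = 11.8; c'Δl = 21.21; W sinα = 17.9
Σc'Δl = 138.0 kN/m; ΣN' = 397.9 kN/m; ΣW sinα = 150.0 kN/m
Resisting = 138.0 + 397.9·tan23.8° = 138.0 + 175.5 = 313.5 kN/m
FS = 313.5 / 150.0 = 2.090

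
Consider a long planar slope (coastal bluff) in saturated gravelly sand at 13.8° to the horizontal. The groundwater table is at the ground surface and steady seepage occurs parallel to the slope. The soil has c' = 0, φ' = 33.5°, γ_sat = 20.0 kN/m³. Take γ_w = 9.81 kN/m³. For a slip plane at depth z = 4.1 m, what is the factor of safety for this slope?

FS = 1.37

With seepage parallel to the slope and the water table at the surface, the effective normal stress on the slip plane uses the buoyant unit weight γ' = γ_sat − γ_w while the driving shear stress uses γ_sat:
FS = [c' + γ' z cos²β tanφ'] / [γ_sat z sinβ cosβ]
(For c' = 0 this reduces to FS = (γ'/γ_sat)·tanφ'/tanβ.)
γ' = 20.0 − 9.81 = 10.19 kN/m³
Numerator = 0.0 + 10.19·4.1·cos²13.8°·tan33.5° = 0.0 + 10.19·4.1·0.9431·0.6619 = 26.080 kPa
Denominator = 20.0·4.1·sin13.8°·cos13.8° = 20.0·4.1·0.2385·0.9711 = 18.995 kPa
FS = 26.080 / 18.995 = 1.373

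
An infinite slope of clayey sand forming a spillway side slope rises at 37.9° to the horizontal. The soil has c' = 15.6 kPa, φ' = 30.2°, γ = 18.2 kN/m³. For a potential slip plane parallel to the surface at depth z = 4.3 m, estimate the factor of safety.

For an infinite slope with a slip plane parallel to the surface (no pore pressure): FS = [c' + γz cos²β tanφ'] / [γz sinβ cosβ].
γz = 18.2·4.3 = 78.26 kN/m²
Numerator = 15.6 + 78.26·cos²37.9°·tan30.2° = 15.6 + 78.26·0.6227·0.5820 = 43.961 kPa
Denominator = 78.26·sin37.9°·cos37.9° = 78.26·0.6143·0.7891 = 37.934 kPa
FS = 43.961 / 37.934 = 1.159

FS = 1.16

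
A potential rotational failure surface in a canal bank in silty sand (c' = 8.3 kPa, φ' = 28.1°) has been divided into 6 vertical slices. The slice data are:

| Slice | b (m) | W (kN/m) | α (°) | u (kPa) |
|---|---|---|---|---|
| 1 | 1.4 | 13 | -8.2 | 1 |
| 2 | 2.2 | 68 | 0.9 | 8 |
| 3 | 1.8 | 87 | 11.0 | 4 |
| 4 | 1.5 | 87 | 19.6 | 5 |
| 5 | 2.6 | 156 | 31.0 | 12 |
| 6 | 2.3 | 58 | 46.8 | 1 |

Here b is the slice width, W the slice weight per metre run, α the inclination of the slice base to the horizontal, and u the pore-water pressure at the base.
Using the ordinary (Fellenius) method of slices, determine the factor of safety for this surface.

FS = 1.77

Ordinary method of slices: FS = Σ[c'·Δl_i + (W_i cosα_i − u_i·Δl_i)·tanφ'] / Σ W_i sinα_i, with Δl_i = b_i / cosα_i.
Slice 1: Δl = 1.4/cos(-8.2°) = 1.414 m; N'_1 = 13·cos(-8.2°) − 1·1.414 = 11.5; c'Δl = 11.74; W sinα = -1.9
Slice 2: Δl = 2.2/cos0.9° = 2.200 m; N'_2 = 68·cos0.9° − 8·2.200 = 50.4; c'Δl = 18.26; W sinα = 1.1
Slice 3: Δl = 1.8/cos11.0° = 1.834 m; N'_3 = 87·cos11.0° − 4·1.834 = 78.1; c'Δl = 15.22; W sinα = 16.6
Slice 4: Δl = 1.5/cos19.6° = 1.592 m; N'_4 = 87·cos19.6° − 5·1.592 = 74.0; c'Δl = 13.22; W sinα = 29.2
Slice 5: Δl = 2.6/cos31.0° = 3.033 m; N'_5 = 156·cos31.0° − 12·3.033 = 97.3; c'Δl = 25.18; W sinα = 80.3
Slice 6: Δl = 2.3/cos46.8° = 3.360 m; N'_6 = 58·cos46.8° − 1·3.360 = 36.3; c'Δl = 27.89; W sinα = 42.3
Σc'Δl = 111.5 kN/m; ΣN' = 347.6 kN/m; ΣW sinα = 167.6 kN/m
Resisting = 111.5 + 347.6·tan28.1° = 111.5 + 185.6 = 297.1 kN/m
FS = 297.1 / 167.6 = 1.772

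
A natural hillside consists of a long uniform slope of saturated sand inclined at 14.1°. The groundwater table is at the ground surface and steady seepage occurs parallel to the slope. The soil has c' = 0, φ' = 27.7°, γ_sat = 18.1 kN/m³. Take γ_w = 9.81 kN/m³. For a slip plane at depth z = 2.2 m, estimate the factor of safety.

FS = 0.96

With seepage parallel to the slope and the water table at the surface, the effective normal stress on the slip plane uses the buoyant unit weight γ' = γ_sat − γ_w while the driving shear stress uses γ_sat:
FS = [c' + γ' z cos²β tanφ'] / [γ_sat z sinβ cosβ]
(For c' = 0 this reduces to FS = (γ'/γ_sat)·tanφ'/tanβ.)
γ' = 18.1 − 9.81 = 8.29 kN/m³
Numerator = 0.0 + 8.29·2.2·cos²14.1°·tan27.7° = 0.0 + 8.29·2.2·0.9407·0.5250 = 9.007 kPa
Denominator = 18.1·2.2·sin14.1°·cos14.1° = 18.1·2.2·0.2436·0.9699 = 9.408 kPa
FS = 9.007 / 9.408 = 0.957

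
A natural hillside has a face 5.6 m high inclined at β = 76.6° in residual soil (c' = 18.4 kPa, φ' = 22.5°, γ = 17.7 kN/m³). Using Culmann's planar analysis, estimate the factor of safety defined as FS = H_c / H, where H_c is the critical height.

H_c = (4c'/γ) · sinβ cosφ' / [1 − cos(β − φ')]
    = (4·18.4/17.7) · sin76.6°·cos22.5° / [1 − cos54.1°]
    = 4.158 · 0.8987 / 0.4136 = 9.03 m
FS = H_c / H = 9.03 / 5.6 = 1.613

FS = 1.61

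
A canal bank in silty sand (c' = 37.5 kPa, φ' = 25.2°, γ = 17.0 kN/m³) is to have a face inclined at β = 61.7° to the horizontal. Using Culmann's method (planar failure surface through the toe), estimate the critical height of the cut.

H_c = 35.84 m

Culmann's analysis gives the critical failure plane at α_cr = (β + φ')/2 = (61.7 + 25.2)/2 = 43.5°, and the critical height
H_c = (4c'/γ) · sinβ cosφ' / [1 − cos(β − φ')]
    = (4·37.5/17.0) · sin61.7°·cos25.2° / [1 − cos(36.5°)]
    = 8.824 · 0.8805·0.9048 / [1 − 0.8039]
    = 8.824 · 0.7967 / 0.1961
    = 35.84 m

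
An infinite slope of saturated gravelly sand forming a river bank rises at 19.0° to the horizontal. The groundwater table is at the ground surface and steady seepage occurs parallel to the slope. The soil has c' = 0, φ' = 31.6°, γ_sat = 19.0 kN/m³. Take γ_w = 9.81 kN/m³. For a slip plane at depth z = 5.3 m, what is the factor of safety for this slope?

FS = 0.86

With seepage parallel to the slope and the water table at the surface, the effective normal stress on the slip plane uses the buoyant unit weight γ' = γ_sat − γ_w while the driving shear stress uses γ_sat:
FS = [c' + γ' z cos²β tanφ'] / [γ_sat z sinβ cosβ]
(For c' = 0 this reduces to FS = (γ'/γ_sat)·tanφ'/tanβ.)
γ' = 19.0 − 9.81 = 9.19 kN/m³
Numerator = 0.0 + 9.19·5.3·cos²19.0°·tan31.6° = 0.0 + 9.19·5.3·0.8940·0.6152 = 26.789 kPa
Denominator = 19.0·5.3·sin19.0°·cos19.0° = 19.0·5.3·0.3256·0.9455 = 30.999 kPa
FS = 26.789 / 30.999 = 0.864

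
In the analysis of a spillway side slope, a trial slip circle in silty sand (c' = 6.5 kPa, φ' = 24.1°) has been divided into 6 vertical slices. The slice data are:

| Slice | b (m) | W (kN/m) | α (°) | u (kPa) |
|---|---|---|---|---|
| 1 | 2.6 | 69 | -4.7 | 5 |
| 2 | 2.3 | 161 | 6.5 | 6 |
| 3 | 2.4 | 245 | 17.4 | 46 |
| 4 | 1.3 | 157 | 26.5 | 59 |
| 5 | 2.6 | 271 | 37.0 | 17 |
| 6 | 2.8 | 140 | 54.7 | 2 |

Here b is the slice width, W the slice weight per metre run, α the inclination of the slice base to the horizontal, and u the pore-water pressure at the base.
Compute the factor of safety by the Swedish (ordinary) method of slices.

Ordinary method of slices: FS = Σ[c'·Δl_i + (W_i cosα_i − u_i·Δl_i)·tanφ'] / Σ W_i sinα_i, with Δl_i = b_i / cosα_i.
Slice 1: Δl = 2.6/cos(-4.7°) = 2.609 m; N'_1 = 69·cos(-4.7°) − 5·2.609 = 55.7; c'Δl = 16.96; W sinα = -5.7
Slice 2: Δl = 2.3/cos6.5° = 2.315 m; N'_2 = 161·cos6.5° − 6·2.315 = 146.1; c'Δl = 15.05; W sinα = 18.2
Slice 3: Δl = 2.4/cos17.4° = 2.515 m; N'_3 = 245·cos17.4° − 46·2.515 = 118.1; c'Δl = 16.35; W sinα = 73.3
Slice 4: Δl = 1.3/cos26.5° = 1.453 m; N'_4 = 157·cos26.5° − 59·1.453 = 54.8; c'Δl = 9.44; W sinα = 70.1
Slice 5: Δl = 2.6/cos37.0° = 3.256 m; N'_5 = 271·cos37.0° − 17·3.256 = 161.1; c'Δl = 21.16; W sinα = 163.1
Slice 6: Δl = 2.8/cos54.7° = 4.845 m; N'_6 = 140·cos54.7° − 2·4.845 = 71.2; c'Δl = 31.50; W sinα = 114.3
Σc'Δl = 110.5 kN/m; ΣN' = 607.0 kN/m; ΣW sinα = 433.2 kN/m
Resisting = 110.5 + 607.0·tan24.1° = 110.5 + 271.5 = 382.0 kN/m
FS = 382.0 / 433.2 = 0.882

FS = 0.88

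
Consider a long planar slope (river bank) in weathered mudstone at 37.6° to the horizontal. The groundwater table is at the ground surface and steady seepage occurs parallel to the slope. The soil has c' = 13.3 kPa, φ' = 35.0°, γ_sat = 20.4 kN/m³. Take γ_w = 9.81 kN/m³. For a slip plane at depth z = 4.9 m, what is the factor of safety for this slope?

FS = 0.75

With seepage parallel to the slope and the water table at the surface, the effective normal stress on the slip plane uses the buoyant unit weight γ' = γ_sat − γ_w while the driving shear stress uses γ_sat:
FS = [c' + γ' z cos²β tanφ'] / [γ_sat z sinβ cosβ]
γ' = 20.4 − 9.81 = 10.59 kN/m³
Numerator = 13.3 + 10.59·4.9·cos²37.6°·tan35.0° = 13.3 + 10.59·4.9·0.6277·0.7002 = 36.108 kPa
Denominator = 20.4·4.9·sin37.6°·cos37.6° = 20.4·4.9·0.6101·0.7923 = 48.322 kPa
FS = 36.108 / 48.322 = 0.747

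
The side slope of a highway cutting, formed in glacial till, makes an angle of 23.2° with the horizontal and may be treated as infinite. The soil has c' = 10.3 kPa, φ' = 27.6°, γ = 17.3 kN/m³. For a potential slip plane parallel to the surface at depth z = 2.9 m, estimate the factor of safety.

For an infinite slope with a slip plane parallel to the surface (no pore pressure): FS = [c' + γz cos²β tanφ'] / [γz sinβ cosβ].
γz = 17.3·2.9 = 50.17 kN/m²
Numerator = 10.3 + 50.17·cos²23.2°·tan27.6° = 10.3 + 50.17·0.8448·0.5228 = 32.458 kPa
Denominator = 50.17·sin23.2°·cos23.2° = 50.17·0.3939·0.9191 = 18.166 kPa
FS = 32.458 / 18.166 = 1.787

FS = 1.79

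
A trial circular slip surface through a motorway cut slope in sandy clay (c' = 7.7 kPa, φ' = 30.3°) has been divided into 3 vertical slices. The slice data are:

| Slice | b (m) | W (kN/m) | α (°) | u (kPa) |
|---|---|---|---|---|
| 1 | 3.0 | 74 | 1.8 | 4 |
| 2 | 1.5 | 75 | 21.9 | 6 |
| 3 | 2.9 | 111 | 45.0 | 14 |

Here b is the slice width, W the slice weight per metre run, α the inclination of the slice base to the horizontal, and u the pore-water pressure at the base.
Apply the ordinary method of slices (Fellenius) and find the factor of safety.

FS = 1.38

Ordinary method of slices: FS = Σ[c'·Δl_i + (W_i cosα_i − u_i·Δl_i)·tanφ'] / Σ W_i sinα_i, with Δl_i = b_i / cosα_i.
Slice 1: Δl = 3.0/cos1.8° = 3.001 m; N'_1 = 74·cos1.8° − 4·3.001 = 62.0; c'Δl = 23.11; W sinα = 2.3
Slice 2: Δl = 1.5/cos21.9° = 1.617 m; N'_2 = 75·cos21.9° − 6·1.617 = 59.9; c'Δl = 12.45; W sinα = 28.0
Slice 3: Δl = 2.9/cos45.0° = 4.101 m; N'_3 = 111·cos45.0° − 14·4.101 = 21.1; c'Δl = 31.58; W sinα = 78.5
Σc'Δl = 67.1 kN/m; ΣN' = 142.9 kN/m; ΣW sinα = 108.8 kN/m
Resisting = 67.1 + 142.9·tan30.3° = 67.1 + 83.5 = 150.7 kN/m
FS = 150.7 / 108.8 = 1.385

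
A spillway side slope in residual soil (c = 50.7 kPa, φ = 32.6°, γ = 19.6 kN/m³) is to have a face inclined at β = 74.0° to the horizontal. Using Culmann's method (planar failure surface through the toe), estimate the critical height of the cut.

H_c = 33.53 m

Culmann's analysis gives the critical failure plane at α_cr = (β + φ)/2 = (74.0 + 32.6)/2 = 53.3°, and the critical height
H_c = (4c/γ) · sinβ cosφ / [1 − cos(β − φ)]
    = (4·50.7/19.6) · sin74.0°·cos32.6° / [1 − cos(41.4°)]
    = 10.347 · 0.9613·0.8425 / [1 − 0.7501]
    = 10.347 · 0.8098 / 0.2499
    = 33.53 m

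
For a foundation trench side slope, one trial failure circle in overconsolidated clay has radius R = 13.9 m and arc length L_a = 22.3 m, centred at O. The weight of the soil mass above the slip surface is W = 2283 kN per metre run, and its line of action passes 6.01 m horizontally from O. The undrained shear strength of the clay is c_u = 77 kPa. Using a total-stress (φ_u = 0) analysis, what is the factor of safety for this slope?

FS = 1.74

Taking moments about the centre O, the resisting moment is provided by the undrained shear strength acting along the arc:
M_R = c_u·L_a·R = 77·22.30·13.9 = 23867.7 kN·m/m
M_D = W·d = 2283·6.01 = 13720.8 kN·m/m
FS = M_R / M_D = 23867.7 / 13720.8 = 1.740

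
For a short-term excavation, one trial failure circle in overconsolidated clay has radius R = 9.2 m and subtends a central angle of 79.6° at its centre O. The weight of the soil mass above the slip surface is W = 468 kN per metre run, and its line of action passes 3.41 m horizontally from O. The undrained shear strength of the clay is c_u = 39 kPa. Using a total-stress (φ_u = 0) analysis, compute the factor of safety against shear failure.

Taking moments about the centre O, the resisting moment is provided by the undrained shear strength acting along the arc:
Arc length L_a = R·θ = 9.2·(79.6°·π/180) = 9.2·1.3893 = 12.78 m
M_R = c_u·L_a·R = 39·12.78·9.2 = 4586.0 kN·m/m
M_D = W·d = 468·3.41 = 1595.9 kN·m/m
FS = M_R / M_D = 4586.0 / 1595.9 = 2.874

FS = 2.87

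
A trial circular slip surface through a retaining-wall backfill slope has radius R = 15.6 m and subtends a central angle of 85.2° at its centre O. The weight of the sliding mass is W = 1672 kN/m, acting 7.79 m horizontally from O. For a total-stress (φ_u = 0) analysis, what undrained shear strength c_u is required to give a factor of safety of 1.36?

FS = c_u·L_a·R / (W·d), so c_u = FS·W·d / (L_a·R).
Arc length L_a = R·θ = 15.6·(85.2°·π/180) = 15.6·1.4870 = 23.20 m
c_u = 1.36·1672·7.79 / (23.20·15.6) = 17713.8 / 361.88 = 48.95 kPa

c_u = 48.9 kPa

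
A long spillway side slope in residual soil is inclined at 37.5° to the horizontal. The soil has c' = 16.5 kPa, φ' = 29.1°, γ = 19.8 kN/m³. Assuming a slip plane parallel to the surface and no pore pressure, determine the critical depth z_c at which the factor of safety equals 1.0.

z_c = 6.28 m

Setting FS = 1.00 in FS = [c' + γz cos²β tanφ'] / [γz sinβ cosβ] and solving for z:
z = c' / [γ cosβ (FS·sinβ − cosβ·tanφ')]
  = 16.5 / [19.8·cos37.5°·(1.00·sin37.5° − cos37.5°·tan29.1°)]
  = 16.5 / [19.8·0.7934·(1.00·0.6088 − 0.7934·0.5566)]
  = 16.5 / 2.6262 = 6.283 m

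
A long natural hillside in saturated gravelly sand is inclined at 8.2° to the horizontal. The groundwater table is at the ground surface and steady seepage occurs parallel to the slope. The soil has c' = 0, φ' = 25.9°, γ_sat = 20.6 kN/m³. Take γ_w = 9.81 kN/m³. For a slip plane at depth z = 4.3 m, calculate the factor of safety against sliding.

With seepage parallel to the slope and the water table at the surface, the effective normal stress on the slip plane uses the buoyant unit weight γ' = γ_sat − γ_w while the driving shear stress uses γ_sat:
FS = [c' + γ' z cos²β tanφ'] / [γ_sat z sinβ cosβ]
(For c' = 0 this reduces to FS = (γ'/γ_sat)·tanφ'/tanβ.)
γ' = 20.6 − 9.81 = 10.79 kN/m³
Numerator = 0.0 + 10.79·4.3·cos²8.2°·tan25.9° = 0.0 + 10.79·4.3·0.9797·0.4856 = 22.071 kPa
Denominator = 20.6·4.3·sin8.2°·cos8.2° = 20.6·4.3·0.1426·0.9898 = 12.505 kPa
FS = 22.071 / 12.505 = 1.765

FS = 1.76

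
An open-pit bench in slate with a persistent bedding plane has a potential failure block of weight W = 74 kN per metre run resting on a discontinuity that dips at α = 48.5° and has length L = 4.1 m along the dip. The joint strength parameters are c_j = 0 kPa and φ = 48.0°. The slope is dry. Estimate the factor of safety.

FS = 0.98

Resolving the block weight along and normal to the plane and applying the Mohr–Coulomb strength on the joint:
N' = W cosα = 74·cos48.5° = 49.0 kN/m
Driving force T = W sinα = 74·sin48.5° = 55.4 kN/m
Resisting force R = c_j·L + N'·tanφ = 0·4.1 + 49.0·tan48.0° = 0.0 + 54.5 = 54.5 kN/m
FS = R / T = 54.5 / 55.4 = 0.983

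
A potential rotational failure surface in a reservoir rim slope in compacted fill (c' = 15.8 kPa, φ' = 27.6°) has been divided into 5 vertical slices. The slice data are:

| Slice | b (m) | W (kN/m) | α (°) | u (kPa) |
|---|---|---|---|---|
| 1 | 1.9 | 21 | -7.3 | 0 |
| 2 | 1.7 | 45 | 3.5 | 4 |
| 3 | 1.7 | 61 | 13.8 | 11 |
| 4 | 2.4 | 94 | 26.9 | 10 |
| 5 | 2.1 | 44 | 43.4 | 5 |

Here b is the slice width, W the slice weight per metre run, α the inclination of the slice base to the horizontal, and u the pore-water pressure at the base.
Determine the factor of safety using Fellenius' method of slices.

Ordinary method of slices: FS = Σ[c'·Δl_i + (W_i cosα_i − u_i·Δl_i)·tanφ'] / Σ W_i sinα_i, with Δl_i = b_i / cosα_i.
Slice 1: Δl = 1.9/cos(-7.3°) = 1.916 m; N'_1 = 21·cos(-7.3°) − 0·1.916 = 20.8; c'Δl = 30.27; W sinα = -2.7
Slice 2: Δl = 1.7/cos3.5° = 1.703 m; N'_2 = 45·cos3.5° − 4·1.703 = 38.1; c'Δl = 26.91; W sinα = 2.7
Slice 3: Δl = 1.7/cos13.8° = 1.751 m; N'_3 = 61·cos13.8° − 11·1.751 = 40.0; c'Δl = 27.66; W sinα = 14.6
Slice 4: Δl = 2.4/cos26.9° = 2.691 m; N'_4 = 94·cos26.9° − 10·2.691 = 56.9; c'Δl = 42.52; W sinα = 42.5
Slice 5: Δl = 2.1/cos43.4° = 2.890 m; N'_5 = 44·cos43.4° − 5·2.890 = 17.5; c'Δl = 45.67; W sinα = 30.2
Σc'Δl = 173.0 kN/m; ΣN' = 173.4 kN/m; ΣW sinα = 87.4 kN/m
Resisting = 173.0 + 173.4·tan27.6° = 173.0 + 90.6 = 263.6 kN/m
FS = 263.6 / 87.4 = 3.017

FS = 3.02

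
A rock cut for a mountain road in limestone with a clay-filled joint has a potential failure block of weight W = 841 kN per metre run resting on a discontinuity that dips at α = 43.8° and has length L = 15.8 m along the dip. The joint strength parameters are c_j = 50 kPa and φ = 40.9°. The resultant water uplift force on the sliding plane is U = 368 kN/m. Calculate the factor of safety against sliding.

FS = 1.71

Resolving the block weight along and normal to the plane and applying the Mohr–Coulomb strength on the joint:
N' = W cosα − U = 841·cos43.8° − 368 = 239.0 kN/m
Driving force T = W sinα = 841·sin43.8° = 582.1 kN/m
Resisting force R = c_j·L + N'·tanφ = 50·15.8 + 239.0·tan40.9° = 790.0 + 207.0 = 997.0 kN/m
FS = R / T = 997.0 / 582.1 = 1.713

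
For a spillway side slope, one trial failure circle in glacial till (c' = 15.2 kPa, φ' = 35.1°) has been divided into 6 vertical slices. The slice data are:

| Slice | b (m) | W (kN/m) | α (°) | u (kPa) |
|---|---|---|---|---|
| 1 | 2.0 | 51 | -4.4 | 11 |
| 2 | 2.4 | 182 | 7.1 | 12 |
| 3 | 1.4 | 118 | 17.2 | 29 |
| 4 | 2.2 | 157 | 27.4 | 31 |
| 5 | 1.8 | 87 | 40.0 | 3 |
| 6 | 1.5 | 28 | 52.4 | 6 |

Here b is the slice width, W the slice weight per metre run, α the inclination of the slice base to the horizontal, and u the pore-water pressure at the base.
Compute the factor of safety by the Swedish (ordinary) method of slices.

Ordinary method of slices: FS = Σ[c'·Δl_i + (W_i cosα_i − u_i·Δl_i)·tanφ'] / Σ W_i sinα_i, with Δl_i = b_i / cosα_i.
Slice 1: Δl = 2.0/cos(-4.4°) = 2.006 m; N'_1 = 51·cos(-4.4°) − 11·2.006 = 28.8; c'Δl = 30.49; W sinα = -3.9
Slice 2: Δl = 2.4/cos7.1° = 2.419 m; N'_2 = 182·cos7.1° − 12·2.419 = 151.6; c'Δl = 36.76; W sinα = 22.5
Slice 3: Δl = 1.4/cos17.2° = 1.466 m; N'_3 = 118·cos17.2° − 29·1.466 = 70.2; c'Δl = 22.28; W sinα = 34.9
Slice 4: Δl = 2.2/cos27.4° = 2.478 m; N'_4 = 157·cos27.4° − 31·2.478 = 62.6; c'Δl = 37.67; W sinα = 72.3
Slice 5: Δl = 1.8/cos40.0° = 2.350 m; N'_5 = 87·cos40.0° − 3·2.350 = 59.6; c'Δl = 35.72; W sinα = 55.9
Slice 6: Δl = 1.5/cos52.4° = 2.458 m; N'_6 = 28·cos52.4° − 6·2.458 = 2.3; c'Δl = 37.37; W sinα = 22.2
Σc'Δl = 200.3 kN/m; ΣN' = 375.1 kN/m; ΣW sinα = 203.8 kN/m
Resisting = 200.3 + 375.1·tan35.1° = 200.3 + 263.6 = 463.9 kN/m
FS = 463.9 / 203.8 = 2.276

FS = 2.28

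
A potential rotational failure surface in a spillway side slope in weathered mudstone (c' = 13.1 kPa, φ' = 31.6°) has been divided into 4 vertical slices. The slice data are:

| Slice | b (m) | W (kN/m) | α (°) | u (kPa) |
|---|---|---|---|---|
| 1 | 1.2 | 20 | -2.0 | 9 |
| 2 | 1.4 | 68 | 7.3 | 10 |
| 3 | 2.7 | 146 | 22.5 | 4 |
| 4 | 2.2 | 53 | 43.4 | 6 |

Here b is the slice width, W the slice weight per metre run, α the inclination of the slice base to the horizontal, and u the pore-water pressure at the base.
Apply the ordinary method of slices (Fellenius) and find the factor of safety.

Ordinary method of slices: FS = Σ[c'·Δl_i + (W_i cosα_i − u_i·Δl_i)·tanφ'] / Σ W_i sinα_i, with Δl_i = b_i / cosα_i.
Slice 1: Δl = 1.2/cos(-2.0°) = 1.201 m; N'_1 = 20·cos(-2.0°) − 9·1.201 = 9.2; c'Δl = 15.73; W sinα = -0.7
Slice 2: Δl = 1.4/cos7.3° = 1.411 m; N'_2 = 68·cos7.3° − 10·1.411 = 53.3; c'Δl = 18.49; W sinα = 8.6
Slice 3: Δl = 2.7/cos22.5° = 2.922 m; N'_3 = 146·cos22.5° − 4·2.922 = 123.2; c'Δl = 38.28; W sinα = 55.9
Slice 4: Δl = 2.2/cos43.4° = 3.028 m; N'_4 = 53·cos43.4° − 6·3.028 = 20.3; c'Δl = 39.67; W sinα = 36.4
Σc'Δl = 112.2 kN/m; ΣN' = 206.1 kN/m; ΣW sinα = 100.2 kN/m
Resisting = 112.2 + 206.1·tan31.6° = 112.2 + 126.8 = 238.9 kN/m
FS = 238.9 / 100.2 = 2.384

FS = 2.38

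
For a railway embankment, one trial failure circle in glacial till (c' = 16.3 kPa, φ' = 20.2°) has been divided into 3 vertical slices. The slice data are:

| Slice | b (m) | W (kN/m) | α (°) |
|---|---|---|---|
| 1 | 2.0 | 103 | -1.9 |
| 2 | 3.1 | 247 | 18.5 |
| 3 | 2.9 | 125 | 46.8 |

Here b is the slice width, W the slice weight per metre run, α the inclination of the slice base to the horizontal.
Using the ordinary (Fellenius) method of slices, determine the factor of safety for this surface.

Ordinary method of slices: FS = Σ[c'·Δl_i + (W_i cosα_i)·tanφ'] / Σ W_i sinα_i, with Δl_i = b_i / cosα_i.
Slice 1: Δl = 2.0/cos(-1.9°) = 2.001 m; N'_1 = 103·cos(-1.9°) = 102.9; c'Δl = 32.62; W sinα = -3.4
Slice 2: Δl = 3.1/cos18.5° = 3.269 m; N'_2 = 247·cos18.5° = 234.2; c'Δl = 53.28; W sinα = 78.4
Slice 3: Δl = 2.9/cos46.8° = 4.236 m; N'_3 = 125·cos46.8° = 85.6; c'Δl = 69.05; W sinα = 91.1
Σc'Δl = 155.0 kN/m; ΣN' = 422.7 kN/m; ΣW sinα = 166.1 kN/m
Resisting = 155.0 + 422.7·tan20.2° = 155.0 + 155.5 = 310.5 kN/m
FS = 310.5 / 166.1 = 1.870

FS = 1.87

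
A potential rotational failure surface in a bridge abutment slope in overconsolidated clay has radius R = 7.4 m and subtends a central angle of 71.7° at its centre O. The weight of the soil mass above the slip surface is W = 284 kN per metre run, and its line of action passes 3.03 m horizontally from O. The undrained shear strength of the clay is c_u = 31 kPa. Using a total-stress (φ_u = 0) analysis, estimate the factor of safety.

FS = 2.47

Taking moments about the centre O, the resisting moment is provided by the undrained shear strength acting along the arc:
Arc length L_a = R·θ = 7.4·(71.7°·π/180) = 7.4·1.2514 = 9.26 m
M_R = c_u·L_a·R = 31·9.26·7.4 = 2124.3 kN·m/m
M_D = W·d = 284·3.03 = 860.5 kN·m/m
FS = M_R / M_D = 2124.3 / 860.5 = 2.469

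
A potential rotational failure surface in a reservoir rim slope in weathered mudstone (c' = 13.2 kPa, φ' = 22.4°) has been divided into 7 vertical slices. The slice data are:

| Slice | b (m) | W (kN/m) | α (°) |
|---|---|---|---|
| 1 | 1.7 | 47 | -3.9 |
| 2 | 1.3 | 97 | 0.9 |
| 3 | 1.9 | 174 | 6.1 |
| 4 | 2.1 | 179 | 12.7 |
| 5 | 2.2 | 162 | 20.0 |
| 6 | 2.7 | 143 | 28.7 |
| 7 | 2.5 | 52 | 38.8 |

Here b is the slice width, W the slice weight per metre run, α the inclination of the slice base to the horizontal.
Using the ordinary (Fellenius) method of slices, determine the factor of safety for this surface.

Ordinary method of slices: FS = Σ[c'·Δl_i + (W_i cosα_i)·tanφ'] / Σ W_i sinα_i, with Δl_i = b_i / cosα_i.
Slice 1: Δl = 1.7/cos(-3.9°) = 1.704 m; N'_1 = 47·cos(-3.9°) = 46.9; c'Δl = 22.49; W sinα = -3.2
Slice 2: Δl = 1.3/cos0.9° = 1.300 m; N'_2 = 97·cos0.9° = 97.0; c'Δl = 17.16; W sinα = 1.5
Slice 3: Δl = 1.9/cos6.1° = 1.911 m; N'_3 = 174·cos6.1° = 173.0; c'Δl = 25.22; W sinα = 18.5
Slice 4: Δl = 2.1/cos12.7° = 2.153 m; N'_4 = 179·cos12.7° = 174.6; c'Δl = 28.42; W sinα = 39.4
Slice 5: Δl = 2.2/cos20.0° = 2.341 m; N'_5 = 162·cos20.0° = 152.2; c'Δl = 30.90; W sinα = 55.4
Slice 6: Δl = 2.7/cos28.7° = 3.078 m; N'_6 = 143·cos28.7° = 125.4; c'Δl = 40.63; W sinα = 68.7
Slice 7: Δl = 2.5/cos38.8° = 3.208 m; N'_7 = 52·cos38.8° = 40.5; c'Δl = 42.34; W sinα = 32.6
Σc'Δl = 207.2 kN/m; ΣN' = 809.7 kN/m; ΣW sinα = 212.8 kN/m
Resisting = 207.2 + 809.7·tan22.4° = 207.2 + 333.7 = 540.9 kN/m
FS = 540.9 / 212.8 = 2.541

FS = 2.54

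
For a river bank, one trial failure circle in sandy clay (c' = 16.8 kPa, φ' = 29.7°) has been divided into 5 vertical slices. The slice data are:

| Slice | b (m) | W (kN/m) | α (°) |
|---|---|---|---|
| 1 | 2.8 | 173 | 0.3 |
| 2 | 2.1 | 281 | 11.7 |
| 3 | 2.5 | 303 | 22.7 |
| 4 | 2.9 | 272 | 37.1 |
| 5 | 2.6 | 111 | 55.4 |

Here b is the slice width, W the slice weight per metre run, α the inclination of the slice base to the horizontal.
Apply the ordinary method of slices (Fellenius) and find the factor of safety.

FS = 1.96

Ordinary method of slices: FS = Σ[c'·Δl_i + (W_i cosα_i)·tanφ'] / Σ W_i sinα_i, with Δl_i = b_i / cosα_i.
Slice 1: Δl = 2.8/cos0.3° = 2.800 m; N'_1 = 173·cos0.3° = 173.0; c'Δl = 47.04; W sinα = 0.9
Slice 2: Δl = 2.1/cos11.7° = 2.145 m; N'_2 = 281·cos11.7° = 275.2; c'Δl = 36.03; W sinα = 57.0
Slice 3: Δl = 2.5/cos22.7° = 2.710 m; N'_3 = 303·cos22.7° = 279.5; c'Δl = 45.53; W sinα = 116.9
Slice 4: Δl = 2.9/cos37.1° = 3.636 m; N'_4 = 272·cos37.1° = 216.9; c'Δl = 61.08; W sinα = 164.1
Slice 5: Δl = 2.6/cos55.4° = 4.579 m; N'_5 = 111·cos55.4° = 63.0; c'Δl = 76.92; W sinα = 91.4
Σc'Δl = 266.6 kN/m; ΣN' = 1007.7 kN/m; ΣW sinα = 430.3 kN/m
Resisting = 266.6 + 1007.7·tan29.7° = 266.6 + 574.8 = 841.4 kN/m
FS = 841.4 / 430.3 = 1.955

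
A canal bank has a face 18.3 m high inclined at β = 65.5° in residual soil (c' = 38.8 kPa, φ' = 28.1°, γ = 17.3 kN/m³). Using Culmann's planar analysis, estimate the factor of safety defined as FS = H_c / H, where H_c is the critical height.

H_c = (4c'/γ) · sinβ cosφ' / [1 − cos(β − φ')]
    = (4·38.8/17.3) · sin65.5°·cos28.1° / [1 − cos37.4°]
    = 8.971 · 0.8027 / 0.2056 = 35.03 m
FS = H_c / H = 35.03 / 18.3 = 1.914

FS = 1.91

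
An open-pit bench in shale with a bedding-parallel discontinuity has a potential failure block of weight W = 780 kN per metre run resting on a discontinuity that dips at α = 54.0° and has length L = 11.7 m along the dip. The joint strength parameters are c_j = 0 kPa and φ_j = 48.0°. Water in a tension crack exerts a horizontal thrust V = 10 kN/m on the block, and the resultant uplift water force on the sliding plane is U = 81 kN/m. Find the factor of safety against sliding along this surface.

FS = 0.64

Resolving the block weight along and normal to the plane and applying the Mohr–Coulomb strength on the joint:
N' = W cosα − U − V sinα = 780·cos54.0° − 81 − 10·sin54.0° = 369.4 kN/m
Driving force T = W sinα + V cosα = 780·sin54.0° + 10·cos54.0° = 636.9 kN/m
Resisting force R = c_j·L + N'·tanφ_j = 0·11.7 + 369.4·tan48.0° = 0.0 + 410.2 = 410.2 kN/m
FS = R / T = 410.2 / 636.9 = 0.644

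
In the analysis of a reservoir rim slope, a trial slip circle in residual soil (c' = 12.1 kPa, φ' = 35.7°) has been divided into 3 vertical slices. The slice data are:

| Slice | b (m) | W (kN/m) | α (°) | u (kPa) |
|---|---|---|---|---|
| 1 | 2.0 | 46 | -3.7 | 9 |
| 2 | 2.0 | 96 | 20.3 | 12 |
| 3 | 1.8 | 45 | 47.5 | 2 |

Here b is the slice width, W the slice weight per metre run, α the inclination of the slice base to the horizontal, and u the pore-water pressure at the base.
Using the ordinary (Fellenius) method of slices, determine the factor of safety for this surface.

FS = 2.62

Ordinary method of slices: FS = Σ[c'·Δl_i + (W_i cosα_i − u_i·Δl_i)·tanφ'] / Σ W_i sinα_i, with Δl_i = b_i / cosα_i.
Slice 1: Δl = 2.0/cos(-3.7°) = 2.004 m; N'_1 = 46·cos(-3.7°) − 9·2.004 = 27.9; c'Δl = 24.25; W sinα = -3.0
Slice 2: Δl = 2.0/cos20.3° = 2.132 m; N'_2 = 96·cos20.3° − 12·2.132 = 64.4; c'Δl = 25.80; W sinα = 33.3
Slice 3: Δl = 1.8/cos47.5° = 2.664 m; N'_3 = 45·cos47.5° − 2·2.664 = 25.1; c'Δl = 32.24; W sinα = 33.2
Σc'Δl = 82.3 kN/m; ΣN' = 117.4 kN/m; ΣW sinα = 63.5 kN/m
Resisting = 82.3 + 117.4·tan35.7° = 82.3 + 84.4 = 166.6 kN/m
FS = 166.6 / 63.5 = 2.624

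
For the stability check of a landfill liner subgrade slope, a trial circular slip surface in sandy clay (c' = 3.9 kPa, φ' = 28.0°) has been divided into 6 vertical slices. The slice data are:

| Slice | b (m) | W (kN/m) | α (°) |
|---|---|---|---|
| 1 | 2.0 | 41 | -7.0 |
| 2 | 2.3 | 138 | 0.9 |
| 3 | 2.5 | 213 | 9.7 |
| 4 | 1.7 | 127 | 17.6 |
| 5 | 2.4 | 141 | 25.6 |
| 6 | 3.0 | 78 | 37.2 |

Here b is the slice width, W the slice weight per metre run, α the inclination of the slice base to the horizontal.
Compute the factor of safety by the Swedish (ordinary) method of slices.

Ordinary method of slices: FS = Σ[c'·Δl_i + (W_i cosα_i)·tanφ'] / Σ W_i sinα_i, with Δl_i = b_i / cosα_i.
Slice 1: Δl = 2.0/cos(-7.0°) = 2.015 m; N'_1 = 41·cos(-7.0°) = 40.7; c'Δl = 7.86; W sinα = -5.0
Slice 2: Δl = 2.3/cos0.9° = 2.300 m; N'_2 = 138·cos0.9° = 138.0; c'Δl = 8.97; W sinα = 2.2
Slice 3: Δl = 2.5/cos9.7° = 2.536 m; N'_3 = 213·cos9.7° = 210.0; c'Δl = 9.89; W sinα = 35.9
Slice 4: Δl = 1.7/cos17.6° = 1.783 m; N'_4 = 127·cos17.6° = 121.1; c'Δl = 6.96; W sinα = 38.4
Slice 5: Δl = 2.4/cos25.6° = 2.661 m; N'_5 = 141·cos25.6° = 127.2; c'Δl = 10.38; W sinα = 60.9
Slice 6: Δl = 3.0/cos37.2° = 3.766 m; N'_6 = 78·cos37.2° = 62.1; c'Δl = 14.69; W sinα = 47.2
Σc'Δl = 58.7 kN/m; ΣN' = 699.0 kN/m; ΣW sinα = 179.5 kN/m
Resisting = 58.7 + 699.0·tan28.0° = 58.7 + 371.7 = 430.4 kN/m
FS = 430.4 / 179.5 = 2.397

FS = 2.40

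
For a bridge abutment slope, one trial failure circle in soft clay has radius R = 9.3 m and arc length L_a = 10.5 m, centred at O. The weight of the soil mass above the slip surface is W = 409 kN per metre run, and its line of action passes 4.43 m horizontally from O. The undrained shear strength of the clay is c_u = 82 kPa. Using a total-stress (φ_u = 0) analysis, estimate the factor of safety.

FS = 4.42

Taking moments about the centre O, the resisting moment is provided by the undrained shear strength acting along the arc:
M_R = c_u·L_a·R = 82·10.50·9.3 = 8007.3 kN·m/m
M_D = W·d = 409·4.43 = 1811.9 kN·m/m
FS = M_R / M_D = 8007.3 / 1811.9 = 4.419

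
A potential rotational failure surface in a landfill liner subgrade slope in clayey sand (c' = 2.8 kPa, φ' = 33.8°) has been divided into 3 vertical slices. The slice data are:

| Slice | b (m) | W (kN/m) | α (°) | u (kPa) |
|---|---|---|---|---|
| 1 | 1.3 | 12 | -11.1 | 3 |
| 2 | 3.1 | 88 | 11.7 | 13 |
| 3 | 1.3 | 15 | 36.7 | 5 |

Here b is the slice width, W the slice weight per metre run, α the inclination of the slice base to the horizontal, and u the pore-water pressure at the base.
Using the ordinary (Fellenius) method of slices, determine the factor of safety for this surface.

FS = 2.25

Ordinary method of slices: FS = Σ[c'·Δl_i + (W_i cosα_i − u_i·Δl_i)·tanφ'] / Σ W_i sinα_i, with Δl_i = b_i / cosα_i.
Slice 1: Δl = 1.3/cos(-11.1°) = 1.325 m; N'_1 = 12·cos(-11.1°) − 3·1.325 = 7.8; c'Δl = 3.71; W sinα = -2.3
Slice 2: Δl = 3.1/cos11.7° = 3.166 m; N'_2 = 88·cos11.7° − 13·3.166 = 45.0; c'Δl = 8.86; W sinα = 17.8
Slice 3: Δl = 1.3/cos36.7° = 1.621 m; N'_3 = 15·cos36.7° − 5·1.621 = 3.9; c'Δl = 4.54; W sinα = 9.0
Σc'Δl = 17.1 kN/m; ΣN' = 56.7 kN/m; ΣW sinα = 24.5 kN/m
Resisting = 17.1 + 56.7·tan33.8° = 17.1 + 38.0 = 55.1 kN/m
FS = 55.1 / 24.5 = 2.249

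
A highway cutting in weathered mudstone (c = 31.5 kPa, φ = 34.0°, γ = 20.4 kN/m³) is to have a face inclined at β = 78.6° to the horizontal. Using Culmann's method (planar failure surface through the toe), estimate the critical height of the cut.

Culmann's analysis gives the critical failure plane at α_cr = (β + φ)/2 = (78.6 + 34.0)/2 = 56.3°, and the critical height
H_c = (4c/γ) · sinβ cosφ / [1 − cos(β − φ)]
    = (4·31.5/20.4) · sin78.6°·cos34.0° / [1 − cos(44.6°)]
    = 6.176 · 0.9803·0.8290 / [1 − 0.7120]
    = 6.176 · 0.8127 / 0.2880
    = 17.43 m

H_c = 17.43 m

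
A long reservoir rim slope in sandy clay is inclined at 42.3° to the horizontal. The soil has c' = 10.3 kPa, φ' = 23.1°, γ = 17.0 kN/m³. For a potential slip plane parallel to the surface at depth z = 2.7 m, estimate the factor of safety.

For an infinite slope with a slip plane parallel to the surface (no pore pressure): FS = [c' + γz cos²β tanφ'] / [γz sinβ cosβ].
γz = 17.0·2.7 = 45.90 kN/m²
Numerator = 10.3 + 45.90·cos²42.3°·tan23.1° = 10.3 + 45.90·0.5471·0.4265 = 21.010 kPa
Denominator = 45.90·sin42.3°·cos42.3° = 45.90·0.6730·0.7396 = 22.848 kPa
FS = 21.010 / 22.848 = 0.920

FS = 0.92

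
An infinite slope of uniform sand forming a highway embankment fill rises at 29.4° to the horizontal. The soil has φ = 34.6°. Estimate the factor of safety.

FS = 1.22

For a dry cohesionless infinite slope the factor of safety is FS = tanφ / tanβ.
FS = tan34.6° / tan29.4° = 0.6899 / 0.5635 = 1.224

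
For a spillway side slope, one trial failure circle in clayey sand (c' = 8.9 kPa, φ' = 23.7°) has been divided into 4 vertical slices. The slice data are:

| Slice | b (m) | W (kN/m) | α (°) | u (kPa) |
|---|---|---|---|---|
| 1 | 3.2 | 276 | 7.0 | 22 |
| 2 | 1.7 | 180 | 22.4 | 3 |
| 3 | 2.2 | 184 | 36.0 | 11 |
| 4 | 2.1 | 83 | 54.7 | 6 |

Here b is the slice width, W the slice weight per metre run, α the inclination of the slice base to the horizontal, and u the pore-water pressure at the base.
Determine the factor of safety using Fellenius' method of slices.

FS = 1.17

Ordinary method of slices: FS = Σ[c'·Δl_i + (W_i cosα_i − u_i·Δl_i)·tanφ'] / Σ W_i sinα_i, with Δl_i = b_i / cosα_i.
Slice 1: Δl = 3.2/cos7.0° = 3.224 m; N'_1 = 276·cos7.0° − 22·3.224 = 203.0; c'Δl = 28.69; W sinα = 33.6
Slice 2: Δl = 1.7/cos22.4° = 1.839 m; N'_2 = 180·cos22.4° − 3·1.839 = 160.9; c'Δl = 16.36; W sinα = 68.6
Slice 3: Δl = 2.2/cos36.0° = 2.719 m; N'_3 = 184·cos36.0° − 11·2.719 = 118.9; c'Δl = 24.20; W sinα = 108.2
Slice 4: Δl = 2.1/cos54.7° = 3.634 m; N'_4 = 83·cos54.7° − 6·3.634 = 26.2; c'Δl = 32.34; W sinα = 67.7
Σc'Δl = 101.6 kN/m; ΣN' = 509.0 kN/m; ΣW sinα = 278.1 kN/m
Resisting = 101.6 + 509.0·tan23.7° = 101.6 + 223.4 = 325.0 kN/m
FS = 325.0 / 278.1 = 1.169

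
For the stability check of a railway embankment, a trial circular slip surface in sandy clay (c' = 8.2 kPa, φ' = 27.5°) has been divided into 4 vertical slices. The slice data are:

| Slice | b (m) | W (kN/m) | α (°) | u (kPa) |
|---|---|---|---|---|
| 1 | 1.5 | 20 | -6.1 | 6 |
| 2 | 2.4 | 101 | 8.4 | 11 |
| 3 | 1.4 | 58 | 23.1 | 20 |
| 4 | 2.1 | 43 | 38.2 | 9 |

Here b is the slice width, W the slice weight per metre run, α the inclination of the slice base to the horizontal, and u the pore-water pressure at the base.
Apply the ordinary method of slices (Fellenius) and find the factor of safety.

Ordinary method of slices: FS = Σ[c'·Δl_i + (W_i cosα_i − u_i·Δl_i)·tanφ'] / Σ W_i sinα_i, with Δl_i = b_i / cosα_i.
Slice 1: Δl = 1.5/cos(-6.1°) = 1.509 m; N'_1 = 20·cos(-6.1°) − 6·1.509 = 10.8; c'Δl = 12.37; W sinα = -2.1
Slice 2: Δl = 2.4/cos8.4° = 2.426 m; N'_2 = 101·cos8.4° − 11·2.426 = 73.2; c'Δl = 19.89; W sinα = 14.8
Slice 3: Δl = 1.4/cos23.1° = 1.522 m; N'_3 = 58·cos23.1° − 20·1.522 = 22.9; c'Δl = 12.48; W sinα = 22.8
Slice 4: Δl = 2.1/cos38.2° = 2.672 m; N'_4 = 43·cos38.2° − 9·2.672 = 9.7; c'Δl = 21.91; W sinα = 26.6
Σc'Δl = 66.7 kN/m; ΣN' = 116.7 kN/m; ΣW sinα = 62.0 kN/m
Resisting = 66.7 + 116.7·tan27.5° = 66.7 + 60.8 = 127.4 kN/m
FS = 127.4 / 62.0 = 2.056

FS = 2.06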